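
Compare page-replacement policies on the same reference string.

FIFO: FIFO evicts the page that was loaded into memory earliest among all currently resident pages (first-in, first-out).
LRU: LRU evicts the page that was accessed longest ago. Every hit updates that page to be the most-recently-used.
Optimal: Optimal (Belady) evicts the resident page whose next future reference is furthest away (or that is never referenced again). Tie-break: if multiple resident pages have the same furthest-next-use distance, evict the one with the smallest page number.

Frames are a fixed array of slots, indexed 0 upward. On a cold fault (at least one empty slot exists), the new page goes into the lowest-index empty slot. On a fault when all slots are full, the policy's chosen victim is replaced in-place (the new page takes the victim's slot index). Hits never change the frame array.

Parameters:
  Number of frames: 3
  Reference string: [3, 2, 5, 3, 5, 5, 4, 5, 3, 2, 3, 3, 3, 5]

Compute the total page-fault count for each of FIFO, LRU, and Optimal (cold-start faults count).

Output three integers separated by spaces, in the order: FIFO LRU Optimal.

Answer: 7 5 5

Derivation:
--- FIFO ---
  step 0: ref 3 -> FAULT, frames=[3,-,-] (faults so far: 1)
  step 1: ref 2 -> FAULT, frames=[3,2,-] (faults so far: 2)
  step 2: ref 5 -> FAULT, frames=[3,2,5] (faults so far: 3)
  step 3: ref 3 -> HIT, frames=[3,2,5] (faults so far: 3)
  step 4: ref 5 -> HIT, frames=[3,2,5] (faults so far: 3)
  step 5: ref 5 -> HIT, frames=[3,2,5] (faults so far: 3)
  step 6: ref 4 -> FAULT, evict 3, frames=[4,2,5] (faults so far: 4)
  step 7: ref 5 -> HIT, frames=[4,2,5] (faults so far: 4)
  step 8: ref 3 -> FAULT, evict 2, frames=[4,3,5] (faults so far: 5)
  step 9: ref 2 -> FAULT, evict 5, frames=[4,3,2] (faults so far: 6)
  step 10: ref 3 -> HIT, frames=[4,3,2] (faults so far: 6)
  step 11: ref 3 -> HIT, frames=[4,3,2] (faults so far: 6)
  step 12: ref 3 -> HIT, frames=[4,3,2] (faults so far: 6)
  step 13: ref 5 -> FAULT, evict 4, frames=[5,3,2] (faults so far: 7)
  FIFO total faults: 7
--- LRU ---
  step 0: ref 3 -> FAULT, frames=[3,-,-] (faults so far: 1)
  step 1: ref 2 -> FAULT, frames=[3,2,-] (faults so far: 2)
  step 2: ref 5 -> FAULT, frames=[3,2,5] (faults so far: 3)
  step 3: ref 3 -> HIT, frames=[3,2,5] (faults so far: 3)
  step 4: ref 5 -> HIT, frames=[3,2,5] (faults so far: 3)
  step 5: ref 5 -> HIT, frames=[3,2,5] (faults so far: 3)
  step 6: ref 4 -> FAULT, evict 2, frames=[3,4,5] (faults so far: 4)
  step 7: ref 5 -> HIT, frames=[3,4,5] (faults so far: 4)
  step 8: ref 3 -> HIT, frames=[3,4,5] (faults so far: 4)
  step 9: ref 2 -> FAULT, evict 4, frames=[3,2,5] (faults so far: 5)
  step 10: ref 3 -> HIT, frames=[3,2,5] (faults so far: 5)
  step 11: ref 3 -> HIT, frames=[3,2,5] (faults so far: 5)
  step 12: ref 3 -> HIT, frames=[3,2,5] (faults so far: 5)
  step 13: ref 5 -> HIT, frames=[3,2,5] (faults so far: 5)
  LRU total faults: 5
--- Optimal ---
  step 0: ref 3 -> FAULT, frames=[3,-,-] (faults so far: 1)
  step 1: ref 2 -> FAULT, frames=[3,2,-] (faults so far: 2)
  step 2: ref 5 -> FAULT, frames=[3,2,5] (faults so far: 3)
  step 3: ref 3 -> HIT, frames=[3,2,5] (faults so far: 3)
  step 4: ref 5 -> HIT, frames=[3,2,5] (faults so far: 3)
  step 5: ref 5 -> HIT, frames=[3,2,5] (faults so far: 3)
  step 6: ref 4 -> FAULT, evict 2, frames=[3,4,5] (faults so far: 4)
  step 7: ref 5 -> HIT, frames=[3,4,5] (faults so far: 4)
  step 8: ref 3 -> HIT, frames=[3,4,5] (faults so far: 4)
  step 9: ref 2 -> FAULT, evict 4, frames=[3,2,5] (faults so far: 5)
  step 10: ref 3 -> HIT, frames=[3,2,5] (faults so far: 5)
  step 11: ref 3 -> HIT, frames=[3,2,5] (faults so far: 5)
  step 12: ref 3 -> HIT, frames=[3,2,5] (faults so far: 5)
  step 13: ref 5 -> HIT, frames=[3,2,5] (faults so far: 5)
  Optimal total faults: 5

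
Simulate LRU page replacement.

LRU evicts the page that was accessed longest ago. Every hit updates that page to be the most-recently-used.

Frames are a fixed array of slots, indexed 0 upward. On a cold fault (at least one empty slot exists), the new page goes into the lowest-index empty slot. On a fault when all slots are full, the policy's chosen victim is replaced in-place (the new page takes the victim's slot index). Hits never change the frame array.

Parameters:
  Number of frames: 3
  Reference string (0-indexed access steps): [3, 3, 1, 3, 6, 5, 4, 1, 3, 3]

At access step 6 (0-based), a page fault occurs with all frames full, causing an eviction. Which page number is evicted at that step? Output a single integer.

Step 0: ref 3 -> FAULT, frames=[3,-,-]
Step 1: ref 3 -> HIT, frames=[3,-,-]
Step 2: ref 1 -> FAULT, frames=[3,1,-]
Step 3: ref 3 -> HIT, frames=[3,1,-]
Step 4: ref 6 -> FAULT, frames=[3,1,6]
Step 5: ref 5 -> FAULT, evict 1, frames=[3,5,6]
Step 6: ref 4 -> FAULT, evict 3, frames=[4,5,6]
At step 6: evicted page 3

Answer: 3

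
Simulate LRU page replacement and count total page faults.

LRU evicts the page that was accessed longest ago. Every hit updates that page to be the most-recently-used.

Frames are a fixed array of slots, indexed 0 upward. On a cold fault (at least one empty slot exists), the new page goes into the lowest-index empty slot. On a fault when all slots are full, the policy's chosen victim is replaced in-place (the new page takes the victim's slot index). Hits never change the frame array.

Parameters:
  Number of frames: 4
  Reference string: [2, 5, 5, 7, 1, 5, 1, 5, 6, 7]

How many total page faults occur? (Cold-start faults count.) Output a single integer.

Answer: 5

Derivation:
Step 0: ref 2 → FAULT, frames=[2,-,-,-]
Step 1: ref 5 → FAULT, frames=[2,5,-,-]
Step 2: ref 5 → HIT, frames=[2,5,-,-]
Step 3: ref 7 → FAULT, frames=[2,5,7,-]
Step 4: ref 1 → FAULT, frames=[2,5,7,1]
Step 5: ref 5 → HIT, frames=[2,5,7,1]
Step 6: ref 1 → HIT, frames=[2,5,7,1]
Step 7: ref 5 → HIT, frames=[2,5,7,1]
Step 8: ref 6 → FAULT (evict 2), frames=[6,5,7,1]
Step 9: ref 7 → HIT, frames=[6,5,7,1]
Total faults: 5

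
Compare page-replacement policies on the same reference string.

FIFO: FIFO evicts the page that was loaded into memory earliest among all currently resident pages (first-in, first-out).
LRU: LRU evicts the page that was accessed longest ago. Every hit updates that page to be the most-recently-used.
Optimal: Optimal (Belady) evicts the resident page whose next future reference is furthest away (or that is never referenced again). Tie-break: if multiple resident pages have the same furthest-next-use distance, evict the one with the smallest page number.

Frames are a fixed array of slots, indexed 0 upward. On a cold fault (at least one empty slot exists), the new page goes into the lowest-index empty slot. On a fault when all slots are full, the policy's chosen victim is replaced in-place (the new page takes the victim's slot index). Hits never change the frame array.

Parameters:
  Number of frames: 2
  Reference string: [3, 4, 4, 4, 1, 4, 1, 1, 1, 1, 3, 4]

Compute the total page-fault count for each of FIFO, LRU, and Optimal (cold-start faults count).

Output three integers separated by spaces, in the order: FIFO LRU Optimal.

--- FIFO ---
  step 0: ref 3 -> FAULT, frames=[3,-] (faults so far: 1)
  step 1: ref 4 -> FAULT, frames=[3,4] (faults so far: 2)
  step 2: ref 4 -> HIT, frames=[3,4] (faults so far: 2)
  step 3: ref 4 -> HIT, frames=[3,4] (faults so far: 2)
  step 4: ref 1 -> FAULT, evict 3, frames=[1,4] (faults so far: 3)
  step 5: ref 4 -> HIT, frames=[1,4] (faults so far: 3)
  step 6: ref 1 -> HIT, frames=[1,4] (faults so far: 3)
  step 7: ref 1 -> HIT, frames=[1,4] (faults so far: 3)
  step 8: ref 1 -> HIT, frames=[1,4] (faults so far: 3)
  step 9: ref 1 -> HIT, frames=[1,4] (faults so far: 3)
  step 10: ref 3 -> FAULT, evict 4, frames=[1,3] (faults so far: 4)
  step 11: ref 4 -> FAULT, evict 1, frames=[4,3] (faults so far: 5)
  FIFO total faults: 5
--- LRU ---
  step 0: ref 3 -> FAULT, frames=[3,-] (faults so far: 1)
  step 1: ref 4 -> FAULT, frames=[3,4] (faults so far: 2)
  step 2: ref 4 -> HIT, frames=[3,4] (faults so far: 2)
  step 3: ref 4 -> HIT, frames=[3,4] (faults so far: 2)
  step 4: ref 1 -> FAULT, evict 3, frames=[1,4] (faults so far: 3)
  step 5: ref 4 -> HIT, frames=[1,4] (faults so far: 3)
  step 6: ref 1 -> HIT, frames=[1,4] (faults so far: 3)
  step 7: ref 1 -> HIT, frames=[1,4] (faults so far: 3)
  step 8: ref 1 -> HIT, frames=[1,4] (faults so far: 3)
  step 9: ref 1 -> HIT, frames=[1,4] (faults so far: 3)
  step 10: ref 3 -> FAULT, evict 4, frames=[1,3] (faults so far: 4)
  step 11: ref 4 -> FAULT, evict 1, frames=[4,3] (faults so far: 5)
  LRU total faults: 5
--- Optimal ---
  step 0: ref 3 -> FAULT, frames=[3,-] (faults so far: 1)
  step 1: ref 4 -> FAULT, frames=[3,4] (faults so far: 2)
  step 2: ref 4 -> HIT, frames=[3,4] (faults so far: 2)
  step 3: ref 4 -> HIT, frames=[3,4] (faults so far: 2)
  step 4: ref 1 -> FAULT, evict 3, frames=[1,4] (faults so far: 3)
  step 5: ref 4 -> HIT, frames=[1,4] (faults so far: 3)
  step 6: ref 1 -> HIT, frames=[1,4] (faults so far: 3)
  step 7: ref 1 -> HIT, frames=[1,4] (faults so far: 3)
  step 8: ref 1 -> HIT, frames=[1,4] (faults so far: 3)
  step 9: ref 1 -> HIT, frames=[1,4] (faults so far: 3)
  step 10: ref 3 -> FAULT, evict 1, frames=[3,4] (faults so far: 4)
  step 11: ref 4 -> HIT, frames=[3,4] (faults so far: 4)
  Optimal total faults: 4

Answer: 5 5 4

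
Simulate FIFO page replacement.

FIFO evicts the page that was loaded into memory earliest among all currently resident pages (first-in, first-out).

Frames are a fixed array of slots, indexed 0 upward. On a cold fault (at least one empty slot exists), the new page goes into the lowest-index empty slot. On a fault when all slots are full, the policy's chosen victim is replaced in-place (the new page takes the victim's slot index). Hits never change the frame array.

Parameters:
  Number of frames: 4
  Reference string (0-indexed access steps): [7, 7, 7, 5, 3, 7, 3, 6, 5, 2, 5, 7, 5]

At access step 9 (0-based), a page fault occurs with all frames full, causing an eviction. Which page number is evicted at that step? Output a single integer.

Step 0: ref 7 -> FAULT, frames=[7,-,-,-]
Step 1: ref 7 -> HIT, frames=[7,-,-,-]
Step 2: ref 7 -> HIT, frames=[7,-,-,-]
Step 3: ref 5 -> FAULT, frames=[7,5,-,-]
Step 4: ref 3 -> FAULT, frames=[7,5,3,-]
Step 5: ref 7 -> HIT, frames=[7,5,3,-]
Step 6: ref 3 -> HIT, frames=[7,5,3,-]
Step 7: ref 6 -> FAULT, frames=[7,5,3,6]
Step 8: ref 5 -> HIT, frames=[7,5,3,6]
Step 9: ref 2 -> FAULT, evict 7, frames=[2,5,3,6]
At step 9: evicted page 7

Answer: 7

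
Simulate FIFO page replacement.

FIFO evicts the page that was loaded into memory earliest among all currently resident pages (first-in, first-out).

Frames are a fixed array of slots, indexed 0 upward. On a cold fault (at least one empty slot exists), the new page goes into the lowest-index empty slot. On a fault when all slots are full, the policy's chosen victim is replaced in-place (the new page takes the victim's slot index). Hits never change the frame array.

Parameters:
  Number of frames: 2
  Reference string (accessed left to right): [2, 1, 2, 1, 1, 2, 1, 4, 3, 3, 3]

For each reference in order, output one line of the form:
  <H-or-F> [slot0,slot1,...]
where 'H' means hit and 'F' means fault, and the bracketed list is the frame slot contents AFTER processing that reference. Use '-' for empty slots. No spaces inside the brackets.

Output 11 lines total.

F [2,-]
F [2,1]
H [2,1]
H [2,1]
H [2,1]
H [2,1]
H [2,1]
F [4,1]
F [4,3]
H [4,3]
H [4,3]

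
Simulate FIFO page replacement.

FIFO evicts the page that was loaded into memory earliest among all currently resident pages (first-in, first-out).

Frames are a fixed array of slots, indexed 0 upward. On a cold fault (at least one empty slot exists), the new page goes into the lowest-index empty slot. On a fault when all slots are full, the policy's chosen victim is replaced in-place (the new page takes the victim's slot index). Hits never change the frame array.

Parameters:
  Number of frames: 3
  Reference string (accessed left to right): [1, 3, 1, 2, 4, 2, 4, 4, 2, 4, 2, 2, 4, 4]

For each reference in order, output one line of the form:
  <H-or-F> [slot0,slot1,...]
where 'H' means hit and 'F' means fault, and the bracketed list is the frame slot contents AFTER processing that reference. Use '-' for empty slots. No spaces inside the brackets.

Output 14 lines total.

F [1,-,-]
F [1,3,-]
H [1,3,-]
F [1,3,2]
F [4,3,2]
H [4,3,2]
H [4,3,2]
H [4,3,2]
H [4,3,2]
H [4,3,2]
H [4,3,2]
H [4,3,2]
H [4,3,2]
H [4,3,2]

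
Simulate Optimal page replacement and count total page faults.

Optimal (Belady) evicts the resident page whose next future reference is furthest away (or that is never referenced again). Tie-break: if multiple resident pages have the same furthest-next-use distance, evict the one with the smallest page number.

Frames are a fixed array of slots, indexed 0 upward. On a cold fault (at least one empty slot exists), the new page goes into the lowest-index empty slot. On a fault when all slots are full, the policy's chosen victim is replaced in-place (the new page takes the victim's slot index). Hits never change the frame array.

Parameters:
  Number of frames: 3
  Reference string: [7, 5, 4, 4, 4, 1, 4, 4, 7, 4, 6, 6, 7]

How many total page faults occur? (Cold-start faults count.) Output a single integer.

Step 0: ref 7 → FAULT, frames=[7,-,-]
Step 1: ref 5 → FAULT, frames=[7,5,-]
Step 2: ref 4 → FAULT, frames=[7,5,4]
Step 3: ref 4 → HIT, frames=[7,5,4]
Step 4: ref 4 → HIT, frames=[7,5,4]
Step 5: ref 1 → FAULT (evict 5), frames=[7,1,4]
Step 6: ref 4 → HIT, frames=[7,1,4]
Step 7: ref 4 → HIT, frames=[7,1,4]
Step 8: ref 7 → HIT, frames=[7,1,4]
Step 9: ref 4 → HIT, frames=[7,1,4]
Step 10: ref 6 → FAULT (evict 1), frames=[7,6,4]
Step 11: ref 6 → HIT, frames=[7,6,4]
Step 12: ref 7 → HIT, frames=[7,6,4]
Total faults: 5

Answer: 5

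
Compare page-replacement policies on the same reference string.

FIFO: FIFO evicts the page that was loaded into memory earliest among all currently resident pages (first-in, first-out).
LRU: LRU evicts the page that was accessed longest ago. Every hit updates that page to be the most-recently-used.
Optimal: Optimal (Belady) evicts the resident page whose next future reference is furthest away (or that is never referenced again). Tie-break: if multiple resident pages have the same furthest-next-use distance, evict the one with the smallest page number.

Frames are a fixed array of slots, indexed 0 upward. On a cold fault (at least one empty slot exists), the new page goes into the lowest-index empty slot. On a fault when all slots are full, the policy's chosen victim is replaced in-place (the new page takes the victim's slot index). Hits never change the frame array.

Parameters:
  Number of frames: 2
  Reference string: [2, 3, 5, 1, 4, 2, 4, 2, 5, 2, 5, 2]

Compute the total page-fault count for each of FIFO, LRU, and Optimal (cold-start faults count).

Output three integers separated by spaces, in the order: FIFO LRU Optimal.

Answer: 7 7 6

Derivation:
--- FIFO ---
  step 0: ref 2 -> FAULT, frames=[2,-] (faults so far: 1)
  step 1: ref 3 -> FAULT, frames=[2,3] (faults so far: 2)
  step 2: ref 5 -> FAULT, evict 2, frames=[5,3] (faults so far: 3)
  step 3: ref 1 -> FAULT, evict 3, frames=[5,1] (faults so far: 4)
  step 4: ref 4 -> FAULT, evict 5, frames=[4,1] (faults so far: 5)
  step 5: ref 2 -> FAULT, evict 1, frames=[4,2] (faults so far: 6)
  step 6: ref 4 -> HIT, frames=[4,2] (faults so far: 6)
  step 7: ref 2 -> HIT, frames=[4,2] (faults so far: 6)
  step 8: ref 5 -> FAULT, evict 4, frames=[5,2] (faults so far: 7)
  step 9: ref 2 -> HIT, frames=[5,2] (faults so far: 7)
  step 10: ref 5 -> HIT, frames=[5,2] (faults so far: 7)
  step 11: ref 2 -> HIT, frames=[5,2] (faults so far: 7)
  FIFO total faults: 7
--- LRU ---
  step 0: ref 2 -> FAULT, frames=[2,-] (faults so far: 1)
  step 1: ref 3 -> FAULT, frames=[2,3] (faults so far: 2)
  step 2: ref 5 -> FAULT, evict 2, frames=[5,3] (faults so far: 3)
  step 3: ref 1 -> FAULT, evict 3, frames=[5,1] (faults so far: 4)
  step 4: ref 4 -> FAULT, evict 5, frames=[4,1] (faults so far: 5)
  step 5: ref 2 -> FAULT, evict 1, frames=[4,2] (faults so far: 6)
  step 6: ref 4 -> HIT, frames=[4,2] (faults so far: 6)
  step 7: ref 2 -> HIT, frames=[4,2] (faults so far: 6)
  step 8: ref 5 -> FAULT, evict 4, frames=[5,2] (faults so far: 7)
  step 9: ref 2 -> HIT, frames=[5,2] (faults so far: 7)
  step 10: ref 5 -> HIT, frames=[5,2] (faults so far: 7)
  step 11: ref 2 -> HIT, frames=[5,2] (faults so far: 7)
  LRU total faults: 7
--- Optimal ---
  step 0: ref 2 -> FAULT, frames=[2,-] (faults so far: 1)
  step 1: ref 3 -> FAULT, frames=[2,3] (faults so far: 2)
  step 2: ref 5 -> FAULT, evict 3, frames=[2,5] (faults so far: 3)
  step 3: ref 1 -> FAULT, evict 5, frames=[2,1] (faults so far: 4)
  step 4: ref 4 -> FAULT, evict 1, frames=[2,4] (faults so far: 5)
  step 5: ref 2 -> HIT, frames=[2,4] (faults so far: 5)
  step 6: ref 4 -> HIT, frames=[2,4] (faults so far: 5)
  step 7: ref 2 -> HIT, frames=[2,4] (faults so far: 5)
  step 8: ref 5 -> FAULT, evict 4, frames=[2,5] (faults so far: 6)
  step 9: ref 2 -> HIT, frames=[2,5] (faults so far: 6)
  step 10: ref 5 -> HIT, frames=[2,5] (faults so far: 6)
  step 11: ref 2 -> HIT, frames=[2,5] (faults so far: 6)
  Optimal total faults: 6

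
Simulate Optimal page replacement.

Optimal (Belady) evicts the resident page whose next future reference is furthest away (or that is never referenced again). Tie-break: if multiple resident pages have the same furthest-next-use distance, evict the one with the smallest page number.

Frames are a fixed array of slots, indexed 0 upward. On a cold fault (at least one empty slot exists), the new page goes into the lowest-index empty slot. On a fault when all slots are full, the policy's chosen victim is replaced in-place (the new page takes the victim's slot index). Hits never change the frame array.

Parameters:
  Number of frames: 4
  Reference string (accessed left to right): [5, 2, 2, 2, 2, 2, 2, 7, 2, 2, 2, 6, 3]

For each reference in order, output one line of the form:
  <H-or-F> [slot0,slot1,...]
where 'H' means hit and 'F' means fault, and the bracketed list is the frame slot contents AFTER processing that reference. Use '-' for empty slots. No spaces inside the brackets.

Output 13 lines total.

F [5,-,-,-]
F [5,2,-,-]
H [5,2,-,-]
H [5,2,-,-]
H [5,2,-,-]
H [5,2,-,-]
H [5,2,-,-]
F [5,2,7,-]
H [5,2,7,-]
H [5,2,7,-]
H [5,2,7,-]
F [5,2,7,6]
F [5,3,7,6]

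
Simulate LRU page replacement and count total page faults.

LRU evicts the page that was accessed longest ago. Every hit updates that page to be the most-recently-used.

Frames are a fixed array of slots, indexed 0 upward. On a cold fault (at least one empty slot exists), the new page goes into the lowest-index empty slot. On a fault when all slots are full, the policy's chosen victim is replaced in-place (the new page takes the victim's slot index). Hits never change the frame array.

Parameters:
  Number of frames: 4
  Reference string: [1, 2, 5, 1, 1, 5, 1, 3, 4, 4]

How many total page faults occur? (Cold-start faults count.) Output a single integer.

Answer: 5

Derivation:
Step 0: ref 1 → FAULT, frames=[1,-,-,-]
Step 1: ref 2 → FAULT, frames=[1,2,-,-]
Step 2: ref 5 → FAULT, frames=[1,2,5,-]
Step 3: ref 1 → HIT, frames=[1,2,5,-]
Step 4: ref 1 → HIT, frames=[1,2,5,-]
Step 5: ref 5 → HIT, frames=[1,2,5,-]
Step 6: ref 1 → HIT, frames=[1,2,5,-]
Step 7: ref 3 → FAULT, frames=[1,2,5,3]
Step 8: ref 4 → FAULT (evict 2), frames=[1,4,5,3]
Step 9: ref 4 → HIT, frames=[1,4,5,3]
Total faults: 5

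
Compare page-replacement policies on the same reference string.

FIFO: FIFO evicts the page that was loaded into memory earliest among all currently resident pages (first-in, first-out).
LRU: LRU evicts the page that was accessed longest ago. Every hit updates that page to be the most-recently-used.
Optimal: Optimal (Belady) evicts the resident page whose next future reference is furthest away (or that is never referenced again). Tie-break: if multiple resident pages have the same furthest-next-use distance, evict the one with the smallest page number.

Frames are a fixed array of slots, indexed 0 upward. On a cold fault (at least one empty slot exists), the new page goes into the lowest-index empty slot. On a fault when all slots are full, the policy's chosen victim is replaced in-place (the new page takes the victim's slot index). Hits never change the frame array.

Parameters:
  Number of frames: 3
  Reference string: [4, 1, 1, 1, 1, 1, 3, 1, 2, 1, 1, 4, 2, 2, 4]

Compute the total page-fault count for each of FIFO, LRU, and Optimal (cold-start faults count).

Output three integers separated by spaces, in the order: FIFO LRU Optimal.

Answer: 5 5 4

Derivation:
--- FIFO ---
  step 0: ref 4 -> FAULT, frames=[4,-,-] (faults so far: 1)
  step 1: ref 1 -> FAULT, frames=[4,1,-] (faults so far: 2)
  step 2: ref 1 -> HIT, frames=[4,1,-] (faults so far: 2)
  step 3: ref 1 -> HIT, frames=[4,1,-] (faults so far: 2)
  step 4: ref 1 -> HIT, frames=[4,1,-] (faults so far: 2)
  step 5: ref 1 -> HIT, frames=[4,1,-] (faults so far: 2)
  step 6: ref 3 -> FAULT, frames=[4,1,3] (faults so far: 3)
  step 7: ref 1 -> HIT, frames=[4,1,3] (faults so far: 3)
  step 8: ref 2 -> FAULT, evict 4, frames=[2,1,3] (faults so far: 4)
  step 9: ref 1 -> HIT, frames=[2,1,3] (faults so far: 4)
  step 10: ref 1 -> HIT, frames=[2,1,3] (faults so far: 4)
  step 11: ref 4 -> FAULT, evict 1, frames=[2,4,3] (faults so far: 5)
  step 12: ref 2 -> HIT, frames=[2,4,3] (faults so far: 5)
  step 13: ref 2 -> HIT, frames=[2,4,3] (faults so far: 5)
  step 14: ref 4 -> HIT, frames=[2,4,3] (faults so far: 5)
  FIFO total faults: 5
--- LRU ---
  step 0: ref 4 -> FAULT, frames=[4,-,-] (faults so far: 1)
  step 1: ref 1 -> FAULT, frames=[4,1,-] (faults so far: 2)
  step 2: ref 1 -> HIT, frames=[4,1,-] (faults so far: 2)
  step 3: ref 1 -> HIT, frames=[4,1,-] (faults so far: 2)
  step 4: ref 1 -> HIT, frames=[4,1,-] (faults so far: 2)
  step 5: ref 1 -> HIT, frames=[4,1,-] (faults so far: 2)
  step 6: ref 3 -> FAULT, frames=[4,1,3] (faults so far: 3)
  step 7: ref 1 -> HIT, frames=[4,1,3] (faults so far: 3)
  step 8: ref 2 -> FAULT, evict 4, frames=[2,1,3] (faults so far: 4)
  step 9: ref 1 -> HIT, frames=[2,1,3] (faults so far: 4)
  step 10: ref 1 -> HIT, frames=[2,1,3] (faults so far: 4)
  step 11: ref 4 -> FAULT, evict 3, frames=[2,1,4] (faults so far: 5)
  step 12: ref 2 -> HIT, frames=[2,1,4] (faults so far: 5)
  step 13: ref 2 -> HIT, frames=[2,1,4] (faults so far: 5)
  step 14: ref 4 -> HIT, frames=[2,1,4] (faults so far: 5)
  LRU total faults: 5
--- Optimal ---
  step 0: ref 4 -> FAULT, frames=[4,-,-] (faults so far: 1)
  step 1: ref 1 -> FAULT, frames=[4,1,-] (faults so far: 2)
  step 2: ref 1 -> HIT, frames=[4,1,-] (faults so far: 2)
  step 3: ref 1 -> HIT, frames=[4,1,-] (faults so far: 2)
  step 4: ref 1 -> HIT, frames=[4,1,-] (faults so far: 2)
  step 5: ref 1 -> HIT, frames=[4,1,-] (faults so far: 2)
  step 6: ref 3 -> FAULT, frames=[4,1,3] (faults so far: 3)
  step 7: ref 1 -> HIT, frames=[4,1,3] (faults so far: 3)
  step 8: ref 2 -> FAULT, evict 3, frames=[4,1,2] (faults so far: 4)
  step 9: ref 1 -> HIT, frames=[4,1,2] (faults so far: 4)
  step 10: ref 1 -> HIT, frames=[4,1,2] (faults so far: 4)
  step 11: ref 4 -> HIT, frames=[4,1,2] (faults so far: 4)
  step 12: ref 2 -> HIT, frames=[4,1,2] (faults so far: 4)
  step 13: ref 2 -> HIT, frames=[4,1,2] (faults so far: 4)
  step 14: ref 4 -> HIT, frames=[4,1,2] (faults so far: 4)
  Optimal total faults: 4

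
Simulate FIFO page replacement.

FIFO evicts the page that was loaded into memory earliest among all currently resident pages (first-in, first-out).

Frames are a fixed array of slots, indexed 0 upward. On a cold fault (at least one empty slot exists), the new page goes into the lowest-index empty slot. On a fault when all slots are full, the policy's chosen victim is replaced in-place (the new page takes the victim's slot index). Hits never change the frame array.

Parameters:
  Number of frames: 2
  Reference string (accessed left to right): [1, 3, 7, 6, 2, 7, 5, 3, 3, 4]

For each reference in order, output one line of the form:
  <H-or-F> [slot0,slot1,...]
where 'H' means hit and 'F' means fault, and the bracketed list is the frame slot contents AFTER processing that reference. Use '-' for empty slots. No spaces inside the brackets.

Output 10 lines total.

F [1,-]
F [1,3]
F [7,3]
F [7,6]
F [2,6]
F [2,7]
F [5,7]
F [5,3]
H [5,3]
F [4,3]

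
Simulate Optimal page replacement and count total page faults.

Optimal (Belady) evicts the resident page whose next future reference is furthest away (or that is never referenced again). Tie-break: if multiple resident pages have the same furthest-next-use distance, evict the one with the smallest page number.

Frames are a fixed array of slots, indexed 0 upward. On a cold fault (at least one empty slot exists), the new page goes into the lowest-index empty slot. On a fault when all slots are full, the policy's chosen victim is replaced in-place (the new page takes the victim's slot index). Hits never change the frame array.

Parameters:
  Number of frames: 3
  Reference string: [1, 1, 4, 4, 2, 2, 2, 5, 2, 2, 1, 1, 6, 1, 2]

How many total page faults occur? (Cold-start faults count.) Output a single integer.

Answer: 5

Derivation:
Step 0: ref 1 → FAULT, frames=[1,-,-]
Step 1: ref 1 → HIT, frames=[1,-,-]
Step 2: ref 4 → FAULT, frames=[1,4,-]
Step 3: ref 4 → HIT, frames=[1,4,-]
Step 4: ref 2 → FAULT, frames=[1,4,2]
Step 5: ref 2 → HIT, frames=[1,4,2]
Step 6: ref 2 → HIT, frames=[1,4,2]
Step 7: ref 5 → FAULT (evict 4), frames=[1,5,2]
Step 8: ref 2 → HIT, frames=[1,5,2]
Step 9: ref 2 → HIT, frames=[1,5,2]
Step 10: ref 1 → HIT, frames=[1,5,2]
Step 11: ref 1 → HIT, frames=[1,5,2]
Step 12: ref 6 → FAULT (evict 5), frames=[1,6,2]
Step 13: ref 1 → HIT, frames=[1,6,2]
Step 14: ref 2 → HIT, frames=[1,6,2]
Total faults: 5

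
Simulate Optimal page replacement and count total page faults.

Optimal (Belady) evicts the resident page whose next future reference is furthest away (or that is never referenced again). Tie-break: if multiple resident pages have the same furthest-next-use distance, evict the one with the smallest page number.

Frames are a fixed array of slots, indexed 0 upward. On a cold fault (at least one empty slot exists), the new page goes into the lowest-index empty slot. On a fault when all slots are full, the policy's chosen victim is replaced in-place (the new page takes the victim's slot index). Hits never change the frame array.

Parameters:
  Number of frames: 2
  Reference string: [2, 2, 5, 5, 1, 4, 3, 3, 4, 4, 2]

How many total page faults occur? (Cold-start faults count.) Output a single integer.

Answer: 6

Derivation:
Step 0: ref 2 → FAULT, frames=[2,-]
Step 1: ref 2 → HIT, frames=[2,-]
Step 2: ref 5 → FAULT, frames=[2,5]
Step 3: ref 5 → HIT, frames=[2,5]
Step 4: ref 1 → FAULT (evict 5), frames=[2,1]
Step 5: ref 4 → FAULT (evict 1), frames=[2,4]
Step 6: ref 3 → FAULT (evict 2), frames=[3,4]
Step 7: ref 3 → HIT, frames=[3,4]
Step 8: ref 4 → HIT, frames=[3,4]
Step 9: ref 4 → HIT, frames=[3,4]
Step 10: ref 2 → FAULT (evict 3), frames=[2,4]
Total faults: 6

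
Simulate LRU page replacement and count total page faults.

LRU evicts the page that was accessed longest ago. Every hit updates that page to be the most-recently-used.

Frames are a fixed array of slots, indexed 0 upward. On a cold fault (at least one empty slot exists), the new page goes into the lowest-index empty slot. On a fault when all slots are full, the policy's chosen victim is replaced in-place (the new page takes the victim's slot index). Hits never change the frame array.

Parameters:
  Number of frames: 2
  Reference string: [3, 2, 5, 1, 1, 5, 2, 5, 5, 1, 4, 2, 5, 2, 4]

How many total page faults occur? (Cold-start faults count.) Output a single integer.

Answer: 10

Derivation:
Step 0: ref 3 → FAULT, frames=[3,-]
Step 1: ref 2 → FAULT, frames=[3,2]
Step 2: ref 5 → FAULT (evict 3), frames=[5,2]
Step 3: ref 1 → FAULT (evict 2), frames=[5,1]
Step 4: ref 1 → HIT, frames=[5,1]
Step 5: ref 5 → HIT, frames=[5,1]
Step 6: ref 2 → FAULT (evict 1), frames=[5,2]
Step 7: ref 5 → HIT, frames=[5,2]
Step 8: ref 5 → HIT, frames=[5,2]
Step 9: ref 1 → FAULT (evict 2), frames=[5,1]
Step 10: ref 4 → FAULT (evict 5), frames=[4,1]
Step 11: ref 2 → FAULT (evict 1), frames=[4,2]
Step 12: ref 5 → FAULT (evict 4), frames=[5,2]
Step 13: ref 2 → HIT, frames=[5,2]
Step 14: ref 4 → FAULT (evict 5), frames=[4,2]
Total faults: 10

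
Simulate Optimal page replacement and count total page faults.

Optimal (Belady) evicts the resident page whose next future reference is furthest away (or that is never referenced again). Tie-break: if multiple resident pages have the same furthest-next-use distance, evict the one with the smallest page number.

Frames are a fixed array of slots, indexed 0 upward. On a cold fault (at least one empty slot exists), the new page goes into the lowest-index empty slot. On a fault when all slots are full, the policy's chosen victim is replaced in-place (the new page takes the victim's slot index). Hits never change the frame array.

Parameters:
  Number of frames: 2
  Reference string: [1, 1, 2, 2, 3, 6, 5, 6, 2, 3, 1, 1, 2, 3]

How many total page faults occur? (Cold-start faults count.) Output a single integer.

Step 0: ref 1 → FAULT, frames=[1,-]
Step 1: ref 1 → HIT, frames=[1,-]
Step 2: ref 2 → FAULT, frames=[1,2]
Step 3: ref 2 → HIT, frames=[1,2]
Step 4: ref 3 → FAULT (evict 1), frames=[3,2]
Step 5: ref 6 → FAULT (evict 3), frames=[6,2]
Step 6: ref 5 → FAULT (evict 2), frames=[6,5]
Step 7: ref 6 → HIT, frames=[6,5]
Step 8: ref 2 → FAULT (evict 5), frames=[6,2]
Step 9: ref 3 → FAULT (evict 6), frames=[3,2]
Step 10: ref 1 → FAULT (evict 3), frames=[1,2]
Step 11: ref 1 → HIT, frames=[1,2]
Step 12: ref 2 → HIT, frames=[1,2]
Step 13: ref 3 → FAULT (evict 1), frames=[3,2]
Total faults: 9

Answer: 9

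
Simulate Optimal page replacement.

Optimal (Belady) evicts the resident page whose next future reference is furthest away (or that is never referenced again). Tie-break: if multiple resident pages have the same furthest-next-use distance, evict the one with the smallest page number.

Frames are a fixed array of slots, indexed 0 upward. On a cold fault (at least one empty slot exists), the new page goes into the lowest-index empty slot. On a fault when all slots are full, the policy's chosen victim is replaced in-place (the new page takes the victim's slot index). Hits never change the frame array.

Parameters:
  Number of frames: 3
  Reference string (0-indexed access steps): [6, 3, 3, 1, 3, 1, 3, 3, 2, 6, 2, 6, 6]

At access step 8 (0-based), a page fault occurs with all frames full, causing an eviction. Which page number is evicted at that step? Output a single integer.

Step 0: ref 6 -> FAULT, frames=[6,-,-]
Step 1: ref 3 -> FAULT, frames=[6,3,-]
Step 2: ref 3 -> HIT, frames=[6,3,-]
Step 3: ref 1 -> FAULT, frames=[6,3,1]
Step 4: ref 3 -> HIT, frames=[6,3,1]
Step 5: ref 1 -> HIT, frames=[6,3,1]
Step 6: ref 3 -> HIT, frames=[6,3,1]
Step 7: ref 3 -> HIT, frames=[6,3,1]
Step 8: ref 2 -> FAULT, evict 1, frames=[6,3,2]
At step 8: evicted page 1

Answer: 1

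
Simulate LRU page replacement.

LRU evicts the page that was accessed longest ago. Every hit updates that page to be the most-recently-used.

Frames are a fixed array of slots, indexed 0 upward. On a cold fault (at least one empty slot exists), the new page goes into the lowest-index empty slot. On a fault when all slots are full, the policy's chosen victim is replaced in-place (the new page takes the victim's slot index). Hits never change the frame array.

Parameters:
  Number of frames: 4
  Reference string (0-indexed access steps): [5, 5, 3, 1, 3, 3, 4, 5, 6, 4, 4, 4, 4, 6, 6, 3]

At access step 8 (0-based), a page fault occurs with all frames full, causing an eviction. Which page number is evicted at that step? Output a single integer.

Step 0: ref 5 -> FAULT, frames=[5,-,-,-]
Step 1: ref 5 -> HIT, frames=[5,-,-,-]
Step 2: ref 3 -> FAULT, frames=[5,3,-,-]
Step 3: ref 1 -> FAULT, frames=[5,3,1,-]
Step 4: ref 3 -> HIT, frames=[5,3,1,-]
Step 5: ref 3 -> HIT, frames=[5,3,1,-]
Step 6: ref 4 -> FAULT, frames=[5,3,1,4]
Step 7: ref 5 -> HIT, frames=[5,3,1,4]
Step 8: ref 6 -> FAULT, evict 1, frames=[5,3,6,4]
At step 8: evicted page 1

Answer: 1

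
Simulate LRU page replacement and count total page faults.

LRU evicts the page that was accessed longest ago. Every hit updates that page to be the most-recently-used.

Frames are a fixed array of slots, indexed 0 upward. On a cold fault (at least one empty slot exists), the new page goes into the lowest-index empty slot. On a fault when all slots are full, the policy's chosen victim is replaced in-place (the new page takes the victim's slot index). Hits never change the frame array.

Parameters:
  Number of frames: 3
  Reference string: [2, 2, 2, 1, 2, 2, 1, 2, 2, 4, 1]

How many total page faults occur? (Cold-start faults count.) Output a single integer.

Answer: 3

Derivation:
Step 0: ref 2 → FAULT, frames=[2,-,-]
Step 1: ref 2 → HIT, frames=[2,-,-]
Step 2: ref 2 → HIT, frames=[2,-,-]
Step 3: ref 1 → FAULT, frames=[2,1,-]
Step 4: ref 2 → HIT, frames=[2,1,-]
Step 5: ref 2 → HIT, frames=[2,1,-]
Step 6: ref 1 → HIT, frames=[2,1,-]
Step 7: ref 2 → HIT, frames=[2,1,-]
Step 8: ref 2 → HIT, frames=[2,1,-]
Step 9: ref 4 → FAULT, frames=[2,1,4]
Step 10: ref 1 → HIT, frames=[2,1,4]
Total faults: 3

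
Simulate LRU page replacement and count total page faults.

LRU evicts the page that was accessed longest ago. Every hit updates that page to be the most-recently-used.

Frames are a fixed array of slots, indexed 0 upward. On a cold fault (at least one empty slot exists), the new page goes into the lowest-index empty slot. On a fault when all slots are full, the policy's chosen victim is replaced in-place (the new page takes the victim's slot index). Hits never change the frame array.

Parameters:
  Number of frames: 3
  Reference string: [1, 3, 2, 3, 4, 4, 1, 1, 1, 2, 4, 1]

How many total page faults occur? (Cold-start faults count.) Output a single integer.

Answer: 6

Derivation:
Step 0: ref 1 → FAULT, frames=[1,-,-]
Step 1: ref 3 → FAULT, frames=[1,3,-]
Step 2: ref 2 → FAULT, frames=[1,3,2]
Step 3: ref 3 → HIT, frames=[1,3,2]
Step 4: ref 4 → FAULT (evict 1), frames=[4,3,2]
Step 5: ref 4 → HIT, frames=[4,3,2]
Step 6: ref 1 → FAULT (evict 2), frames=[4,3,1]
Step 7: ref 1 → HIT, frames=[4,3,1]
Step 8: ref 1 → HIT, frames=[4,3,1]
Step 9: ref 2 → FAULT (evict 3), frames=[4,2,1]
Step 10: ref 4 → HIT, frames=[4,2,1]
Step 11: ref 1 → HIT, frames=[4,2,1]
Total faults: 6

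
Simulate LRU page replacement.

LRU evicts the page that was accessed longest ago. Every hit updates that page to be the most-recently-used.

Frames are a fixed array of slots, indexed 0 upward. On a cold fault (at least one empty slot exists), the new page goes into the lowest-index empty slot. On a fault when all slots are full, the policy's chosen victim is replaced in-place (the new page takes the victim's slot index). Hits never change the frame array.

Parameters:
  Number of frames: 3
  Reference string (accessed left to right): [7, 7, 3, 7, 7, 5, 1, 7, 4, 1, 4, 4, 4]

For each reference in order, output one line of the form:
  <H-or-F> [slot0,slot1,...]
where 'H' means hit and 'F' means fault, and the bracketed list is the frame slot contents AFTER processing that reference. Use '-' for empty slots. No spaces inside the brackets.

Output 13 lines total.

F [7,-,-]
H [7,-,-]
F [7,3,-]
H [7,3,-]
H [7,3,-]
F [7,3,5]
F [7,1,5]
H [7,1,5]
F [7,1,4]
H [7,1,4]
H [7,1,4]
H [7,1,4]
H [7,1,4]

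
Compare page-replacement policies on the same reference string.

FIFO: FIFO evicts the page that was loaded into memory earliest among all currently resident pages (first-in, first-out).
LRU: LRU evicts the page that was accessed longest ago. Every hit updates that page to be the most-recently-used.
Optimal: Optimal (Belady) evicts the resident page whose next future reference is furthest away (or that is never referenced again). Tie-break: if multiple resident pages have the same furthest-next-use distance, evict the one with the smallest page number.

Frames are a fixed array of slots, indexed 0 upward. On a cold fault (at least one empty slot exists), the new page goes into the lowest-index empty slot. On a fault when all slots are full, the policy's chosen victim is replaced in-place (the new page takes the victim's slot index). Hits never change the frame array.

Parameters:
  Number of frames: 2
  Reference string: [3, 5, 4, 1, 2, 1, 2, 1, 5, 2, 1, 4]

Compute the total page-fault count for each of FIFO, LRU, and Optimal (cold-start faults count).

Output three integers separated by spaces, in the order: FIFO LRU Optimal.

Answer: 8 9 8

Derivation:
--- FIFO ---
  step 0: ref 3 -> FAULT, frames=[3,-] (faults so far: 1)
  step 1: ref 5 -> FAULT, frames=[3,5] (faults so far: 2)
  step 2: ref 4 -> FAULT, evict 3, frames=[4,5] (faults so far: 3)
  step 3: ref 1 -> FAULT, evict 5, frames=[4,1] (faults so far: 4)
  step 4: ref 2 -> FAULT, evict 4, frames=[2,1] (faults so far: 5)
  step 5: ref 1 -> HIT, frames=[2,1] (faults so far: 5)
  step 6: ref 2 -> HIT, frames=[2,1] (faults so far: 5)
  step 7: ref 1 -> HIT, frames=[2,1] (faults so far: 5)
  step 8: ref 5 -> FAULT, evict 1, frames=[2,5] (faults so far: 6)
  step 9: ref 2 -> HIT, frames=[2,5] (faults so far: 6)
  step 10: ref 1 -> FAULT, evict 2, frames=[1,5] (faults so far: 7)
  step 11: ref 4 -> FAULT, evict 5, frames=[1,4] (faults so far: 8)
  FIFO total faults: 8
--- LRU ---
  step 0: ref 3 -> FAULT, frames=[3,-] (faults so far: 1)
  step 1: ref 5 -> FAULT, frames=[3,5] (faults so far: 2)
  step 2: ref 4 -> FAULT, evict 3, frames=[4,5] (faults so far: 3)
  step 3: ref 1 -> FAULT, evict 5, frames=[4,1] (faults so far: 4)
  step 4: ref 2 -> FAULT, evict 4, frames=[2,1] (faults so far: 5)
  step 5: ref 1 -> HIT, frames=[2,1] (faults so far: 5)
  step 6: ref 2 -> HIT, frames=[2,1] (faults so far: 5)
  step 7: ref 1 -> HIT, frames=[2,1] (faults so far: 5)
  step 8: ref 5 -> FAULT, evict 2, frames=[5,1] (faults so far: 6)
  step 9: ref 2 -> FAULT, evict 1, frames=[5,2] (faults so far: 7)
  step 10: ref 1 -> FAULT, evict 5, frames=[1,2] (faults so far: 8)
  step 11: ref 4 -> FAULT, evict 2, frames=[1,4] (faults so far: 9)
  LRU total faults: 9
--- Optimal ---
  step 0: ref 3 -> FAULT, frames=[3,-] (faults so far: 1)
  step 1: ref 5 -> FAULT, frames=[3,5] (faults so far: 2)
  step 2: ref 4 -> FAULT, evict 3, frames=[4,5] (faults so far: 3)
  step 3: ref 1 -> FAULT, evict 4, frames=[1,5] (faults so far: 4)
  step 4: ref 2 -> FAULT, evict 5, frames=[1,2] (faults so far: 5)
  step 5: ref 1 -> HIT, frames=[1,2] (faults so far: 5)
  step 6: ref 2 -> HIT, frames=[1,2] (faults so far: 5)
  step 7: ref 1 -> HIT, frames=[1,2] (faults so far: 5)
  step 8: ref 5 -> FAULT, evict 1, frames=[5,2] (faults so far: 6)
  step 9: ref 2 -> HIT, frames=[5,2] (faults so far: 6)
  step 10: ref 1 -> FAULT, evict 2, frames=[5,1] (faults so far: 7)
  step 11: ref 4 -> FAULT, evict 1, frames=[5,4] (faults so far: 8)
  Optimal total faults: 8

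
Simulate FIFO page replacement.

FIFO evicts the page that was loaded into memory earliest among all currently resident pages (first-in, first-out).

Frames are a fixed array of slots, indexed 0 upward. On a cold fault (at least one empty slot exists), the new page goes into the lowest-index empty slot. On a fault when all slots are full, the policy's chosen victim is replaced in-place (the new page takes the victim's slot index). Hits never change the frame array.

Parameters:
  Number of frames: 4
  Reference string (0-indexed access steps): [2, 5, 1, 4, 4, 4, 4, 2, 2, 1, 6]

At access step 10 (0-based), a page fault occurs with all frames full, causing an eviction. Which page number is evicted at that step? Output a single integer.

Answer: 2

Derivation:
Step 0: ref 2 -> FAULT, frames=[2,-,-,-]
Step 1: ref 5 -> FAULT, frames=[2,5,-,-]
Step 2: ref 1 -> FAULT, frames=[2,5,1,-]
Step 3: ref 4 -> FAULT, frames=[2,5,1,4]
Step 4: ref 4 -> HIT, frames=[2,5,1,4]
Step 5: ref 4 -> HIT, frames=[2,5,1,4]
Step 6: ref 4 -> HIT, frames=[2,5,1,4]
Step 7: ref 2 -> HIT, frames=[2,5,1,4]
Step 8: ref 2 -> HIT, frames=[2,5,1,4]
Step 9: ref 1 -> HIT, frames=[2,5,1,4]
Step 10: ref 6 -> FAULT, evict 2, frames=[6,5,1,4]
At step 10: evicted page 2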